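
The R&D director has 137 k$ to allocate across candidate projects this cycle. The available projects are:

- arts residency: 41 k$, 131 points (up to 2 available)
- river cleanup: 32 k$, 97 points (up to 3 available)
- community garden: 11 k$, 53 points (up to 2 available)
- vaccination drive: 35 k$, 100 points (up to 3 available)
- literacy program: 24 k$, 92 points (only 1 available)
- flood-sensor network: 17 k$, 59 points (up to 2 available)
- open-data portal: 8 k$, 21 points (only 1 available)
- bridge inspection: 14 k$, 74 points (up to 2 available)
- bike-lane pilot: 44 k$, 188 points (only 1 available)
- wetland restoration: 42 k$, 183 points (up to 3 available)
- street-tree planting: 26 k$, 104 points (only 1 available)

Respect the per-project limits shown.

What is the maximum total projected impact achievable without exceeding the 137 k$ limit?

Density check — bridge inspection 5.29, community garden 4.82, wetland restoration 4.36, bike-lane pilot 4.27 are the best per k$.
The ratio heuristic lands on 2×community garden + 2×bridge inspection + 2×wetland restoration (620) but leaves 3 k$ idle.
Dropping wetland restoration frees 42 k$; slotting in bike-lane pilot (44 k$) lifts the total to 625 at 136 k$.
Every other selection either busts 137 k$ or exceeds an availability limit or fails to beat 625.

625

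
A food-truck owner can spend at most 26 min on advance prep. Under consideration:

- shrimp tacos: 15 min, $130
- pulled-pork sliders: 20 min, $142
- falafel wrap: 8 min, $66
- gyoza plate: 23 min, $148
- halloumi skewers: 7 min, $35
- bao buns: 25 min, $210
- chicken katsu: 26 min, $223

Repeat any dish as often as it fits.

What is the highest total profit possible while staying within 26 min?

223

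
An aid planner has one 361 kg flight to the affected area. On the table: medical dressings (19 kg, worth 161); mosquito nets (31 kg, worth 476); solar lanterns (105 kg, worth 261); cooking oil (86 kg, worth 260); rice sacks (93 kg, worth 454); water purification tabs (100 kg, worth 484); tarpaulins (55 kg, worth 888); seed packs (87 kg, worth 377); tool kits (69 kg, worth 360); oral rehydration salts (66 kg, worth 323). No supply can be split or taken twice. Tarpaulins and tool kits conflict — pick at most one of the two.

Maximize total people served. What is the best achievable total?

2709

Density check — tarpaulins 16.15, mosquito nets 15.35, medical dressings 8.47, tool kits 5.22 are the best per kg.
Best packing: medical dressings + mosquito nets + water purification tabs + tarpaulins + seed packs + oral rehydration salts — 358 kg, 2709 total.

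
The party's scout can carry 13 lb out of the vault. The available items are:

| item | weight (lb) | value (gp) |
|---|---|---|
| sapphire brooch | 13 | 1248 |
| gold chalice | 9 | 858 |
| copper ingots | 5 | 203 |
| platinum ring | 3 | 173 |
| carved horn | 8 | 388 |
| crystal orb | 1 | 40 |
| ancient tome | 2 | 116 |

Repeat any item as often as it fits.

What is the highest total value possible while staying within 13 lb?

Ranking by ratio (value/lb): sapphire brooch 96.00, gold chalice 95.33, ancient tome 58.00, platinum ring 57.67.
Sapphire brooch uses 13 of the 13 lb and totals 1248.
Nothing else within 13 lb beats 1248.

1248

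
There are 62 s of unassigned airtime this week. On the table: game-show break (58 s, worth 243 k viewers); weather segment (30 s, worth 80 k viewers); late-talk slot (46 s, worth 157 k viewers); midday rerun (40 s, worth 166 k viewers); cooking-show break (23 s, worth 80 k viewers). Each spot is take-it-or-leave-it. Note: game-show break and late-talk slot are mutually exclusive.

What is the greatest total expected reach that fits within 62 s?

Game-show break uses 58 of the 62 s and totals 243.

243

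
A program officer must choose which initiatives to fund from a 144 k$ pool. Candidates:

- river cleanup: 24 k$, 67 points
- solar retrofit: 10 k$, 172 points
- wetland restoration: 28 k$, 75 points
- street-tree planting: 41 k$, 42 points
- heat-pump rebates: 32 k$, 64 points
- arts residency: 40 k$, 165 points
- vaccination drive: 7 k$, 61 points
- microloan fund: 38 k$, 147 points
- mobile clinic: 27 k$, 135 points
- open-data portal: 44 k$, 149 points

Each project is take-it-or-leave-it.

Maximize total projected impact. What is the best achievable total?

694

Filling by ratio: solar retrofit + arts residency + vaccination drive + microloan fund + mobile clinic for 680, with 22 k$ left unused.
The 7 k$ tied up in vaccination drive is better spent on wetland restoration — total rises to 694 (143 k$).
No other feasible combination exceeds 694.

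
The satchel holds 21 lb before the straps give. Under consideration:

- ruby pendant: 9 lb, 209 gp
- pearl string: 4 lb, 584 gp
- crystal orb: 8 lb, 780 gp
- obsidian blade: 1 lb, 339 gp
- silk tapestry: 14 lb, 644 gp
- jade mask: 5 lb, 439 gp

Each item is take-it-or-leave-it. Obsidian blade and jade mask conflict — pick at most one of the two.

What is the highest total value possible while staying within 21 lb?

By value per lb: obsidian blade 339.00, pearl string 146.00, crystal orb 97.50 lead.
Taking pearl string + crystal orb + jade mask: 17 lb used, 1803 in value.
The closest alternative, pearl string + crystal orb + obsidian blade, reaches only 1703.

1803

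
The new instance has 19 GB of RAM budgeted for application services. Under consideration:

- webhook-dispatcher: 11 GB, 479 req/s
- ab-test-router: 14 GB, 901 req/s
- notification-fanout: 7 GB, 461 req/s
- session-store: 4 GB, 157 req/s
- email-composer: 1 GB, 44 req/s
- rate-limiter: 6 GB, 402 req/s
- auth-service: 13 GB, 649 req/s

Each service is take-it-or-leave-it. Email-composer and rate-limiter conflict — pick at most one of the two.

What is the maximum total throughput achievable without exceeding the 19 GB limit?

Density check — rate-limiter 67.00, notification-fanout 65.86, ab-test-router 64.36 are the best per GB.
Ab-test-router + session-store + email-composer uses 19 of the 19 GB and totals 1102.
Every other selection either busts 19 GB or breaks a pairing rule or fails to beat 1102.

1102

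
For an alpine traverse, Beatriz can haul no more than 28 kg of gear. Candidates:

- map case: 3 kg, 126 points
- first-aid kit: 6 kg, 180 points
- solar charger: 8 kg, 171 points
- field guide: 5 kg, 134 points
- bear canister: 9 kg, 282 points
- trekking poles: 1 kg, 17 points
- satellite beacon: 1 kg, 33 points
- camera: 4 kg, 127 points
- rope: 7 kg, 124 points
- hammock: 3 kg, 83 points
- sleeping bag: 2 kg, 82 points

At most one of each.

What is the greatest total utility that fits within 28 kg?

913

Ranking by ratio (utility/kg): map case 42.00, sleeping bag 41.00, satellite beacon 33.00.
Taking map case + first-aid kit + bear canister + satellite beacon + camera + hammock + sleeping bag: 28 kg used, 913 in utility.
Nothing else within 28 kg beats 913.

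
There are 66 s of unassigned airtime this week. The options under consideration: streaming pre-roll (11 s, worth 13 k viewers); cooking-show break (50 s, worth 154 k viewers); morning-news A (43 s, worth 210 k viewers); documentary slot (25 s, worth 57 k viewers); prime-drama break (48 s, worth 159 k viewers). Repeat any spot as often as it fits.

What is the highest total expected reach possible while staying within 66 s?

236

By expected reach per s: morning-news A 4.88, prime-drama break 3.31, cooking-show break 3.08 lead.
Taking 2×streaming pre-roll + morning-news A: 65 s used, 236 in expected reach.
Nothing else within 66 s beats 236.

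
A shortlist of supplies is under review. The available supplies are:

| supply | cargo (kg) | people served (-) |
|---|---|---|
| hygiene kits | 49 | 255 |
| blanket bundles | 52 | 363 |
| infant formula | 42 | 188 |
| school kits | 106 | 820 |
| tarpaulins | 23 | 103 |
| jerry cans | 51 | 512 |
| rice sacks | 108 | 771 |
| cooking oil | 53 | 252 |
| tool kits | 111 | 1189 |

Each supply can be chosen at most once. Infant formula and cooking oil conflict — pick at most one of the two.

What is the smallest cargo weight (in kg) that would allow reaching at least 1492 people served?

162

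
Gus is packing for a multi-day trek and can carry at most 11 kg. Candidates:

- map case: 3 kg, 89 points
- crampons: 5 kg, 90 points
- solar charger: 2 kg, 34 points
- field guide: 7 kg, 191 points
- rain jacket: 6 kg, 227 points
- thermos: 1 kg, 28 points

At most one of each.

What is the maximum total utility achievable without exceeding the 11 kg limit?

350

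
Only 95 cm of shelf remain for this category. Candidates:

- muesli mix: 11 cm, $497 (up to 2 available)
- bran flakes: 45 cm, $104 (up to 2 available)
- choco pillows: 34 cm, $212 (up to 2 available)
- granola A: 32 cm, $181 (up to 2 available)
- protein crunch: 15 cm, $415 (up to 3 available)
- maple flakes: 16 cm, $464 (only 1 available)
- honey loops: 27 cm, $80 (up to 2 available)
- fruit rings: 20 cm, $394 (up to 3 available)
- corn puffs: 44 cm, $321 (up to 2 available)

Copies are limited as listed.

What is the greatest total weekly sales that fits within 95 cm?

Ranking by ratio (weekly sales/cm): muesli mix 45.18, maple flakes 29.00, protein crunch 27.67, fruit rings 19.70.
Best packing: 2×muesli mix + 3×protein crunch + maple flakes — 83 cm, 2703 total.
The spare 12 cm is too small for any remaining product, and no exchange beats 2703.

2703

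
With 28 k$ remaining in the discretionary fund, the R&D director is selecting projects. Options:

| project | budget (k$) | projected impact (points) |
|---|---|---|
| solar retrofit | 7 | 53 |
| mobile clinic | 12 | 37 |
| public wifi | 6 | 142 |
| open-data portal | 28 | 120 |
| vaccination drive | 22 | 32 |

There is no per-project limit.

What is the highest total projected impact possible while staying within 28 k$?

568

Ranking by ratio (projected impact/k$): public wifi 23.67, solar retrofit 7.57, open-data portal 4.29.
The ratio ordering already packs tightly: 4×public wifi, 24 k$, 568.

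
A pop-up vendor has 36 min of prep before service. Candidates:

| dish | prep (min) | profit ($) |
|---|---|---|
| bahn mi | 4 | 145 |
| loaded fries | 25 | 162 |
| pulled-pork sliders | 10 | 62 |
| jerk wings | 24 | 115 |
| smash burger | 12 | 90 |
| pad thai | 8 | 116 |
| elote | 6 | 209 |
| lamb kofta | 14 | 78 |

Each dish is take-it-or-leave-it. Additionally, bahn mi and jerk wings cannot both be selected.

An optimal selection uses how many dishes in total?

The maximum profit within 36 min is 560.
For example bahn mi + smash burger + pad thai + elote achieves it, using 30 min.
Every optimal selection uses 4 dishes.

4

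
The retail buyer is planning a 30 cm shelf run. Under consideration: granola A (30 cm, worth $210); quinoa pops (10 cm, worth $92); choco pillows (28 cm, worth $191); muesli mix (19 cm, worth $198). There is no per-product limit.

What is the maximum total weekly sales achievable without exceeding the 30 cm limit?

Quinoa pops + muesli mix uses 29 of the 30 cm and totals 290.
No other feasible combination exceeds 290.

290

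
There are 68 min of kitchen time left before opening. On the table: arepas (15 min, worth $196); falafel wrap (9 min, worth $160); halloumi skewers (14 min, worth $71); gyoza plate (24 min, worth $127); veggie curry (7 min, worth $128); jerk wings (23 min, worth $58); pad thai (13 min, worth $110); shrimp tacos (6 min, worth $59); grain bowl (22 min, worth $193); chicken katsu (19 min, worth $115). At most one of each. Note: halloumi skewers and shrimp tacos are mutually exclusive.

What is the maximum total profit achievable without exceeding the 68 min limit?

Taking the top-ratio dishes first gives arepas + falafel wrap + veggie curry + shrimp tacos + grain bowl for 736 (59 min).
Replace shrimp tacos with pad thai: the trade gains 51 net, giving 787 at 66 min.
No other feasible combination exceeds 787.

787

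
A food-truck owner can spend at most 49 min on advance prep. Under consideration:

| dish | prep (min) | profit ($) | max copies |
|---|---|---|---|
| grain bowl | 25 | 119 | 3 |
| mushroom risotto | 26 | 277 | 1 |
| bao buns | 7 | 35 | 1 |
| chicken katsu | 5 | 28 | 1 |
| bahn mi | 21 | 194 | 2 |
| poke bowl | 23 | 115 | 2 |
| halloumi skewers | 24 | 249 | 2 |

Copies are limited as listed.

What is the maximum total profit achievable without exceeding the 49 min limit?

498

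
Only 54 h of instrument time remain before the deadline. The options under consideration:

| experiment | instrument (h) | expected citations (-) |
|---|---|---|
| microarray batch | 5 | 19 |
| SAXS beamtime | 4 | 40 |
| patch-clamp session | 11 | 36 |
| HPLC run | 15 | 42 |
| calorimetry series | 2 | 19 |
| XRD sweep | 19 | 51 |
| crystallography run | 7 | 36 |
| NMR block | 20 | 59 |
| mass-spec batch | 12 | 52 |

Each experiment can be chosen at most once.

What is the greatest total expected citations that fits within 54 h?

Ranking by ratio (expected citations/h): SAXS beamtime 10.00, calorimetry series 9.50, crystallography run 5.14.
Greedy by ratio would take microarray batch + SAXS beamtime + patch-clamp session + calorimetry series + crystallography run + mass-spec batch: 41 h used, total 202.
Replace calorimetry series with HPLC run: the trade gains 23 net, giving 225 at 54 h.
SAXS beamtime + patch-clamp session + HPLC run + calorimetry series + crystallography run + mass-spec batch (51 h) also reaches 225 — a tie, but nothing goes higher.

225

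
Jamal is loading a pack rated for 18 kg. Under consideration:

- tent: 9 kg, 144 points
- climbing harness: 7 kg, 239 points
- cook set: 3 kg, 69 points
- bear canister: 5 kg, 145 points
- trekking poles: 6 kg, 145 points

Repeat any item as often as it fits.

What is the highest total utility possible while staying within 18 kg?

547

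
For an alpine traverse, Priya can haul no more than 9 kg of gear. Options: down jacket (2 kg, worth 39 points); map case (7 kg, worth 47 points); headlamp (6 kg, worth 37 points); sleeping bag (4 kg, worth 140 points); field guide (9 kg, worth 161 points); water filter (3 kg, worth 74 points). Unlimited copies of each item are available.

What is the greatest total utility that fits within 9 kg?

The ratio ordering already packs tightly: 2×sleeping bag, 8 kg, 280.
Every other selection either busts 9 kg or fails to beat 280.

280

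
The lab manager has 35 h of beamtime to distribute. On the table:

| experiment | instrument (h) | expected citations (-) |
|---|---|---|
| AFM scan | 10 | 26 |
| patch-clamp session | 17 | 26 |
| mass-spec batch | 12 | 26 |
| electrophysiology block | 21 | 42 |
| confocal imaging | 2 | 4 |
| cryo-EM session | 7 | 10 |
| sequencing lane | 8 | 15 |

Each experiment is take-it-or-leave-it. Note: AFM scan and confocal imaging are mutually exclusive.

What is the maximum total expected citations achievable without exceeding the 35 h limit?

Ranking by ratio (expected citations/h): AFM scan 2.60, mass-spec batch 2.17, electrophysiology block 2.00.
Taking mass-spec batch + electrophysiology block + confocal imaging: 35 h used, 72 in expected citations.

72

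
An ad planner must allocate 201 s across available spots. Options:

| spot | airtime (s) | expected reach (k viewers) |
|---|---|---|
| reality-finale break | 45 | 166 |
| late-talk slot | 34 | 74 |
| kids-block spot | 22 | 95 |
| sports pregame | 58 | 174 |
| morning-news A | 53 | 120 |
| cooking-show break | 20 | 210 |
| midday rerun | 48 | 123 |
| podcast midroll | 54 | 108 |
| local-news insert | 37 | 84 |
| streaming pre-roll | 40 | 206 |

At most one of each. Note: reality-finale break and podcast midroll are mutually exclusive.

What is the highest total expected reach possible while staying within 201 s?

The ratio ordering already packs tightly: reality-finale break + kids-block spot + sports pregame + cooking-show break + streaming pre-roll, 185 s, 851.

851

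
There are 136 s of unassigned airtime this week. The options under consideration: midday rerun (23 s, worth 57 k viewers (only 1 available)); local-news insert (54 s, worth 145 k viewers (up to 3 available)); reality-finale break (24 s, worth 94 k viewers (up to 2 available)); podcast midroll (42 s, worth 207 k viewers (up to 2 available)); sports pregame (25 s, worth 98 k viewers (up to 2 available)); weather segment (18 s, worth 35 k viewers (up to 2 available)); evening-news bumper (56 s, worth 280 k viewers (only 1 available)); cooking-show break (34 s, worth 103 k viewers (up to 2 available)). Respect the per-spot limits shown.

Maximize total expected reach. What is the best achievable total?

610

Taking the top-ratio spots first gives podcast midroll + sports pregame + evening-news bumper for 585 (123 s).
The 56 s tied up in evening-news bumper is better spent on podcast midroll + sports pregame — total rises to 610 (134 s).
No other feasible combination exceeds 610.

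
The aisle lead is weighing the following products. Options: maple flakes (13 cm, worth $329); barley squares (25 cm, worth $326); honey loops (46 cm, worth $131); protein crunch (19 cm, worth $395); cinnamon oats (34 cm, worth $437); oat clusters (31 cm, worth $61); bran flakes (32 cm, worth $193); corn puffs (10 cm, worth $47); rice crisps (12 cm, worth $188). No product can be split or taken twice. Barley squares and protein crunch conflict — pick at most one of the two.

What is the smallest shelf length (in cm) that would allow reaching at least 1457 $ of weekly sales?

Look for the lowest-shelf combination reaching 1457.
maple flakes + protein crunch + cinnamon oats + bran flakes + rice crisps reaches 1542 using 110 cm.
Any bundle with less than 110 cm falls short of 1457.

110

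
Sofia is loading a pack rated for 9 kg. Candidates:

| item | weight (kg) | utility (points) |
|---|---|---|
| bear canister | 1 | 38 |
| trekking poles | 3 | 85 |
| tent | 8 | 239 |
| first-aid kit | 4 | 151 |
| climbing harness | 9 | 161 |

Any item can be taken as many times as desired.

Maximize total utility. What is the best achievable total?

342

By utility per kg: bear canister 38.00, first-aid kit 37.75, tent 29.88 lead.
The ratio ordering already packs tightly: 9×bear canister, 9 kg, 342.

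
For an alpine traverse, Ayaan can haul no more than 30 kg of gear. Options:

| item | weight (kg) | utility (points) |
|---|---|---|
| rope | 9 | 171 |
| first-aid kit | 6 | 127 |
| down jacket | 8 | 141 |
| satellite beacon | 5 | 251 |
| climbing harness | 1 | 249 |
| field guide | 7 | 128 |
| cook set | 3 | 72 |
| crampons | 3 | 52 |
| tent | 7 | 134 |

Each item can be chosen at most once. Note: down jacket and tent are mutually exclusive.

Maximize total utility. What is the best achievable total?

Density check — climbing harness 249.00, satellite beacon 50.20, cook set 24.00 are the best per kg.
A density-first pass picks first-aid kit + satellite beacon + climbing harness + field guide + cook set + tent — 961 at 29 kg.
Dropping tent frees 7 kg; slotting in down jacket (8 kg) lifts the total to 968 at 30 kg.
Next best is first-aid kit + satellite beacon + climbing harness + field guide + cook set + tent at 961 (29 kg) — short by 7.

968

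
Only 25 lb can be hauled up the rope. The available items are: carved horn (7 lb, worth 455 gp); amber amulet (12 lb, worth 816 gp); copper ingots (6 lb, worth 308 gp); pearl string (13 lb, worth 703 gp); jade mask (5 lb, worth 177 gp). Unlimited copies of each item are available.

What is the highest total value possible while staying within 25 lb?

1632

2×amber amulet uses 24 of the 25 lb and totals 1632.
No other feasible combination exceeds 1632.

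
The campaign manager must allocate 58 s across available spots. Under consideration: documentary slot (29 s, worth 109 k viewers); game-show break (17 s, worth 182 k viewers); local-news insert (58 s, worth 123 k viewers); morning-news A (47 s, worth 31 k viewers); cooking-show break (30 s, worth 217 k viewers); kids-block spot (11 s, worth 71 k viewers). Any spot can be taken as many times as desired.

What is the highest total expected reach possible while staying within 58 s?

546

By expected reach per s: game-show break 10.71, cooking-show break 7.23, kids-block spot 6.45, documentary slot 3.76 lead.
3×game-show break uses 51 of the 58 s and totals 546.
That's the maximum — no swap from here does better than 546.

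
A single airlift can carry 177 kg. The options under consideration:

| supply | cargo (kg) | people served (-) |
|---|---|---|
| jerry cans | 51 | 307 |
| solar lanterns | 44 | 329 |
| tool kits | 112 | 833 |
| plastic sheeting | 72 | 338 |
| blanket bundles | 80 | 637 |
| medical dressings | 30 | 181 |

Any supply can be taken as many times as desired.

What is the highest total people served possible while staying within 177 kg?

1316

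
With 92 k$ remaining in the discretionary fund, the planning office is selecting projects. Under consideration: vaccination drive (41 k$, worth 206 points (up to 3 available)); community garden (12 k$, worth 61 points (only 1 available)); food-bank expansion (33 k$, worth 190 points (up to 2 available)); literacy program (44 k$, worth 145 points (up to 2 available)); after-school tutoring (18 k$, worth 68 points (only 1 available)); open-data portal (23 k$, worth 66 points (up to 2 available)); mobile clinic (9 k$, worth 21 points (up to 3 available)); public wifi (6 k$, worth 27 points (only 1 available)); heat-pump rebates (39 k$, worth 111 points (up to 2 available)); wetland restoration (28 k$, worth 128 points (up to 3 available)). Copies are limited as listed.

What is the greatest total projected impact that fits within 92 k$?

Taking the top-ratio projects first gives community garden + 2×food-bank expansion + public wifi for 468 (84 k$).
The 33 k$ tied up in food-bank expansion is better spent on vaccination drive — total rises to 484 (92 k$).
Nothing else within 92 k$ beats 484.

484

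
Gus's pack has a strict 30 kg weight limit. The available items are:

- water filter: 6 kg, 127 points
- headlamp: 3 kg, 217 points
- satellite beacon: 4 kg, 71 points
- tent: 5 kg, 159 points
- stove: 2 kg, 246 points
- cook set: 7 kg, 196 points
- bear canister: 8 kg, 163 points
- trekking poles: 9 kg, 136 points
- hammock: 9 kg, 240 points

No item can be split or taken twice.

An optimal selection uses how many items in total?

Best achievable utility is 1129.
For example headlamp + satellite beacon + tent + stove + cook set + hammock achieves it, using 30 kg.
Every optimal selection uses 6 items.

6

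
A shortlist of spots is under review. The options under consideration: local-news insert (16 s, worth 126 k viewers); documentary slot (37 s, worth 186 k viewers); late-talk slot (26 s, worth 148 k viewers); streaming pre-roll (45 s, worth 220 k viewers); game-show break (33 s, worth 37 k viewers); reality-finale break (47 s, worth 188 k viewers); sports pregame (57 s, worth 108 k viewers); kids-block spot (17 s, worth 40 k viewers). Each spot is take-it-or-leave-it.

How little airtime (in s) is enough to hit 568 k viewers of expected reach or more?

115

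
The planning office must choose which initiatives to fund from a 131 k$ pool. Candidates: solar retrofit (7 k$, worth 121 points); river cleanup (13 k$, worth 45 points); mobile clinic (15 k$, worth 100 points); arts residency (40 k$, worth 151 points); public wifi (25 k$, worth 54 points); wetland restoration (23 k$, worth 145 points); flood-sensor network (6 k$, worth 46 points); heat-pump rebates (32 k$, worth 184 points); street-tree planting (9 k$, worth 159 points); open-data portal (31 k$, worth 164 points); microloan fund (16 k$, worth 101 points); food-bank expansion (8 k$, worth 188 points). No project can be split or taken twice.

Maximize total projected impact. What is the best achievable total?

By projected impact per k$: food-bank expansion 23.50, street-tree planting 17.67, solar retrofit 17.29, flood-sensor network 7.67 lead.
Taking the top-ratio projects first gives solar retrofit + river cleanup + mobile clinic + wetland restoration + flood-sensor network + heat-pump rebates + street-tree planting + microloan fund + food-bank expansion for 1089 (129 k$).
Dropping river cleanup and microloan fund frees 29 k$; slotting in open-data portal (31 k$) lifts the total to 1107 at 131 k$.
The closest alternative, solar retrofit + river cleanup + mobile clinic + wetland restoration + flood-sensor network + heat-pump rebates + street-tree planting + microloan fund + food-bank expansion, reaches only 1089.

1107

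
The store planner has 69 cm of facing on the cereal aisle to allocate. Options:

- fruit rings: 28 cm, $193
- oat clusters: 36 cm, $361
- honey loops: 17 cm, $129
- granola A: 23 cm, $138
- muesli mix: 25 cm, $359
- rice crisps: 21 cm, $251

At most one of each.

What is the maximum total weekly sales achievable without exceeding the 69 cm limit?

748

A density-first pass picks honey loops + muesli mix + rice crisps — 739 at 63 cm.
Dropping honey loops frees 17 cm; slotting in granola A (23 cm) lifts the total to 748 at 69 cm.
Runner-up honey loops + muesli mix + rice crisps tops out at 739.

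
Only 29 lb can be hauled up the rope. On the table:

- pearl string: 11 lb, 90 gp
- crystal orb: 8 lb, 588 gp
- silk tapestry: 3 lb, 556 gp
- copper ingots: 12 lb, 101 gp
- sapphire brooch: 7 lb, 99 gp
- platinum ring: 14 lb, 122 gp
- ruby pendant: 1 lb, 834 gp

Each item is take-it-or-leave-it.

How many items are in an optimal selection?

Best achievable value is 2100.
crystal orb + silk tapestry + platinum ring + ruby pendant hits 2100 at 26 lb.
Every optimal selection uses 4 items.

4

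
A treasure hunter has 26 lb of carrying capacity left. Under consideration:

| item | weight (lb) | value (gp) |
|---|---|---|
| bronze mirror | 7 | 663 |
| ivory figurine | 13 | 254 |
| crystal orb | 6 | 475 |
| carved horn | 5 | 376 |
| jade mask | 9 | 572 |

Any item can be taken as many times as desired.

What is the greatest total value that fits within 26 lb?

3×bronze mirror + carved horn uses 26 of the 26 lb and totals 2365.
That's the maximum — no swap from here does better than 2365.

2365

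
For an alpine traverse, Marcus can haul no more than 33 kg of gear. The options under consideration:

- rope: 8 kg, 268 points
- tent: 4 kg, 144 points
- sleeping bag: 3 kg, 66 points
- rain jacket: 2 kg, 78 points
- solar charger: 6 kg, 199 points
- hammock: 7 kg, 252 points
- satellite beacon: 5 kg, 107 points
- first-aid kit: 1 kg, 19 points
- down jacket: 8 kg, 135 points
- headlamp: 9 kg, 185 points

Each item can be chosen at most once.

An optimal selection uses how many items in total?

Best achievable utility is 1067.
For example rope + tent + rain jacket + solar charger + hammock + satellite beacon + first-aid kit achieves it, using 33 kg.
Any selection reaching 1067 contains exactly 7 items.

7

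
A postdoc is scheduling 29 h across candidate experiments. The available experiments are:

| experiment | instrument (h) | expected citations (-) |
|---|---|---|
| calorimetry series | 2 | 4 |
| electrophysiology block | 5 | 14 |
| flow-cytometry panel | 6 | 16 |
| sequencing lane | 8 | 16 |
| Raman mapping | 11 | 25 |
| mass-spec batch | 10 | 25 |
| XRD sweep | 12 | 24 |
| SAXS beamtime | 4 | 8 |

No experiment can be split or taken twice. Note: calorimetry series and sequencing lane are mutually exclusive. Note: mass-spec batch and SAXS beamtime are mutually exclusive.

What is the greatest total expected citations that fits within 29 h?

Taking electrophysiology block + flow-cytometry panel + sequencing lane + mass-spec batch: 29 h used, 71 in expected citations.

71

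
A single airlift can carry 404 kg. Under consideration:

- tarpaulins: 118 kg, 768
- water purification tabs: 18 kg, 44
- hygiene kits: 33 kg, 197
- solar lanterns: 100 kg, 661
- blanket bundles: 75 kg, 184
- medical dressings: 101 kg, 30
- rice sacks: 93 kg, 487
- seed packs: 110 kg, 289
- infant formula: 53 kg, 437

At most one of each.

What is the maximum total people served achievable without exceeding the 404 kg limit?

Tarpaulins + hygiene kits + solar lanterns + rice sacks + infant formula uses 397 of the 404 kg and totals 2550.
The closest alternative, tarpaulins + water purification tabs + solar lanterns + rice sacks + infant formula, reaches only 2397.

2550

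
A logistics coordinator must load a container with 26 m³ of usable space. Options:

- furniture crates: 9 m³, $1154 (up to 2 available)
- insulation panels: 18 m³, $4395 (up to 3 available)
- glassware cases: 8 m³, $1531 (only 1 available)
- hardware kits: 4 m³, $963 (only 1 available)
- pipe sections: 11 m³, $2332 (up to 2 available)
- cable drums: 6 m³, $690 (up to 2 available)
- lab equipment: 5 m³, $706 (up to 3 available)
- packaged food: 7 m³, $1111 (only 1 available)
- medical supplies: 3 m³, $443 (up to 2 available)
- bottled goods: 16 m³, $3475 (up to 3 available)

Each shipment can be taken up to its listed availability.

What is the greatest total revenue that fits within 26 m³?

5926

A density-first pass picks insulation panels + hardware kits + medical supplies — 5801 at 25 m³.
Dropping hardware kits and medical supplies frees 7 m³; slotting in glassware cases (8 m³) lifts the total to 5926 at 26 m³.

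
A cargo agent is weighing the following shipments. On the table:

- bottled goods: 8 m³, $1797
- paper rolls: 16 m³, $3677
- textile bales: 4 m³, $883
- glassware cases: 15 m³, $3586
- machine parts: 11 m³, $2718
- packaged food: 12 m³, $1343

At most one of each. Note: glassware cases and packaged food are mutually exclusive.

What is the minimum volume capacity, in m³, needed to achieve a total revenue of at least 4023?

Look for the lowest-volume combination reaching 4023.
textile bales + glassware cases reaches 4469 using 19 m³.
No combination under 19 m³ hits 4023.

19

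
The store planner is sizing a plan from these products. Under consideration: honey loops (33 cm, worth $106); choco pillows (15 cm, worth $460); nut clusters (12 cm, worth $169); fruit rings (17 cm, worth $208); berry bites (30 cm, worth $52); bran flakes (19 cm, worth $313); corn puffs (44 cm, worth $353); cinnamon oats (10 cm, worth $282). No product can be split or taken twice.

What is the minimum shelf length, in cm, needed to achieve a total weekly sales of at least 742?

25

Minimise cm subject to total weekly sales ≥ 742.
choco pillows + cinnamon oats: 742 weekly sales at 25 cm.
Below 25 cm the best achievable stays under 742.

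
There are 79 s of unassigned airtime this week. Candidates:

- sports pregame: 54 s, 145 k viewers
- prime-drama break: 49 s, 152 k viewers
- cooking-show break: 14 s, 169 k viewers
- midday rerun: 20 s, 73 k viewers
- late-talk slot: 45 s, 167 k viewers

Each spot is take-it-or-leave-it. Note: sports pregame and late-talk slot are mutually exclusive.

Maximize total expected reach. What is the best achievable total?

409

Ranking by ratio (expected reach/s): cooking-show break 12.07, late-talk slot 3.71, midday rerun 3.65, prime-drama break 3.10.
Taking cooking-show break + midday rerun + late-talk slot: 79 s used, 409 in expected reach.
No other feasible combination exceeds 409.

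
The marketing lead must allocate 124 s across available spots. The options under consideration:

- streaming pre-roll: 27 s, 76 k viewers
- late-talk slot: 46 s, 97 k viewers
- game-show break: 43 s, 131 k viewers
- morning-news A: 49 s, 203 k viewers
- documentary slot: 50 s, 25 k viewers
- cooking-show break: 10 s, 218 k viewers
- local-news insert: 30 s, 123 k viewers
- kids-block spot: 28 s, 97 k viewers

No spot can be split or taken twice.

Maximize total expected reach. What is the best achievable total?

Best packing: morning-news A + cooking-show break + local-news insert + kids-block spot — 117 s, 641 total.
No other feasible combination exceeds 641.

641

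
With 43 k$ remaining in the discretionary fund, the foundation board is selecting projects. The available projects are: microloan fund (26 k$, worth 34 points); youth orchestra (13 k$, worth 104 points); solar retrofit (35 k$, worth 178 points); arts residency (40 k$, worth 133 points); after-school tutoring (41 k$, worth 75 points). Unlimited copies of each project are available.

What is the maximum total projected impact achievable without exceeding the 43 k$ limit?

312

Taking 3×youth orchestra: 39 k$ used, 312 in projected impact.
Nothing else within 43 k$ beats 312.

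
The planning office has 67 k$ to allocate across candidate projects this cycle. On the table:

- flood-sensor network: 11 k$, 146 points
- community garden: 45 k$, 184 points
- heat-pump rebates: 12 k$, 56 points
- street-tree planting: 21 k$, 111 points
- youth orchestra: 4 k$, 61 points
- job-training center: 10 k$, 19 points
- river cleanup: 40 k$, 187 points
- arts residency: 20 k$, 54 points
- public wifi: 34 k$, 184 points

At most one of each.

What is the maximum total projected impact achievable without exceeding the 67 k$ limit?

450

Density check — youth orchestra 15.25, flood-sensor network 13.27, public wifi 5.41, street-tree planting 5.29 are the best per k$.
Greedy by ratio would take flood-sensor network + heat-pump rebates + youth orchestra + public wifi: 61 k$ used, total 447.
The 34 k$ tied up in public wifi is better spent on river cleanup — total rises to 450 (67 k$).
Next best is flood-sensor network + heat-pump rebates + youth orchestra + public wifi at 447 (61 k$) — short by 3.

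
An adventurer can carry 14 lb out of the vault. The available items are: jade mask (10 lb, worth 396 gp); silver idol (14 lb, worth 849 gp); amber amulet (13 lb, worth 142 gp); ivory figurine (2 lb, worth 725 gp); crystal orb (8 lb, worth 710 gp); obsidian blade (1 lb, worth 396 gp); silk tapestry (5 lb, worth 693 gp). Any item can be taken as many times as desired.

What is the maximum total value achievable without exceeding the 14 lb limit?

5544

Ranking by ratio (value/lb): obsidian blade 396.00, ivory figurine 362.50, silk tapestry 138.60, crystal orb 88.75.
Best packing: 14×obsidian blade — 14 lb, 5544 total.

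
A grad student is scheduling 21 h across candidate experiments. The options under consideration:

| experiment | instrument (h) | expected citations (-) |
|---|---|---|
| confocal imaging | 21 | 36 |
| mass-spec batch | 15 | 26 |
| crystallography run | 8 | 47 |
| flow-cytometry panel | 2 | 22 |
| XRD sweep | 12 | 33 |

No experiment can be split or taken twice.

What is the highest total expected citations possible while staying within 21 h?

80

Filling by ratio: crystallography run + flow-cytometry panel for 69, with 11 h left unused.
Dropping flow-cytometry panel frees 2 h; slotting in XRD sweep (12 h) lifts the total to 80 at 20 h.
An exhaustive check of the 32 subsets confirms 80.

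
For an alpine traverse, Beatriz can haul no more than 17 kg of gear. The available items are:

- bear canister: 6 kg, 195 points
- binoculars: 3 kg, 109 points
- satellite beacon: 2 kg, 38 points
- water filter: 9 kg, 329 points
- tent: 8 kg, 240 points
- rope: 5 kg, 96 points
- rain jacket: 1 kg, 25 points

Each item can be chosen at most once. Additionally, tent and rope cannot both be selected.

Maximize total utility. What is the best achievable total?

Density check — water filter 36.56, binoculars 36.33, bear canister 32.50 are the best per kg.
A density-first pass picks binoculars + satellite beacon + water filter + rain jacket — 501 at 15 kg.
The 6 kg tied up in binoculars and satellite beacon and rain jacket is better spent on tent — total rises to 569 (17 kg).
Nothing else feasible within 17 kg beats 569.

569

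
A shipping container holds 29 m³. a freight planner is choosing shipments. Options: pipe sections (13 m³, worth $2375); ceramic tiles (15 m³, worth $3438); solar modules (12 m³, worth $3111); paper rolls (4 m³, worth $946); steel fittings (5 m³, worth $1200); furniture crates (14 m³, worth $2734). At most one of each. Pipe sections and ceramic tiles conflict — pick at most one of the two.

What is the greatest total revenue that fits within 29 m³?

6549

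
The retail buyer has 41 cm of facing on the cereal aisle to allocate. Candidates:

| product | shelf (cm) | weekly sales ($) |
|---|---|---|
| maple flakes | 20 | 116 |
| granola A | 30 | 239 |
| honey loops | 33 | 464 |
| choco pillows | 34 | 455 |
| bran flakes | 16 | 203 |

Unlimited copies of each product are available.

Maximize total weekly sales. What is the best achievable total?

464

The ratio ordering already packs tightly: honey loops, 33 cm, 464.
Nothing else within 41 cm beats 464.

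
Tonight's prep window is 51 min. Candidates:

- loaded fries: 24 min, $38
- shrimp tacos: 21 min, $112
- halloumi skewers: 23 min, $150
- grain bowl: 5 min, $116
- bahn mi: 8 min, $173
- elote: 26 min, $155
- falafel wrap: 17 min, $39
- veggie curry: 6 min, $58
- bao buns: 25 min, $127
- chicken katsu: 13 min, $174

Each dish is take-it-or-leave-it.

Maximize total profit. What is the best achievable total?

Greedy by ratio would take grain bowl + bahn mi + falafel wrap + veggie curry + chicken katsu: 49 min used, total 560.
Dropping falafel wrap and veggie curry frees 23 min; slotting in halloumi skewers (23 min) lifts the total to 613 at 49 min.

613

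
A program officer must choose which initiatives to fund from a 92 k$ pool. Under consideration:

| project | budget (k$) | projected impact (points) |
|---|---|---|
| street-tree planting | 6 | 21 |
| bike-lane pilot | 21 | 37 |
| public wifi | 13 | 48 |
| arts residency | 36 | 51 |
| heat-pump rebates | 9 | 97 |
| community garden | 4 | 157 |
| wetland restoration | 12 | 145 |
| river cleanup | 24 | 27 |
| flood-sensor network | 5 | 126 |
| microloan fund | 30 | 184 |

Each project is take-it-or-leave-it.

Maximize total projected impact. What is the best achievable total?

778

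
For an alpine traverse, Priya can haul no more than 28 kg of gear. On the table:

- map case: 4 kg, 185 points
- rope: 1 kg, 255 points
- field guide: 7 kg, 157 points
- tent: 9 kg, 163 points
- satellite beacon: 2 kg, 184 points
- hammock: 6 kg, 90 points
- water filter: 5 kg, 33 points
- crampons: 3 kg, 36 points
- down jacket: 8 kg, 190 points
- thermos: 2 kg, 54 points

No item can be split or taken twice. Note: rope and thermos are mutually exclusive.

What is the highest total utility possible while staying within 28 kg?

Ranking by ratio (utility/kg): rope 255.00, satellite beacon 92.00, map case 46.25.
Map case + rope + field guide + satellite beacon + hammock + down jacket uses 28 of the 28 kg and totals 1061.
Next best is map case + rope + tent + satellite beacon + crampons + down jacket at 1013 (27 kg) — short by 48.

1061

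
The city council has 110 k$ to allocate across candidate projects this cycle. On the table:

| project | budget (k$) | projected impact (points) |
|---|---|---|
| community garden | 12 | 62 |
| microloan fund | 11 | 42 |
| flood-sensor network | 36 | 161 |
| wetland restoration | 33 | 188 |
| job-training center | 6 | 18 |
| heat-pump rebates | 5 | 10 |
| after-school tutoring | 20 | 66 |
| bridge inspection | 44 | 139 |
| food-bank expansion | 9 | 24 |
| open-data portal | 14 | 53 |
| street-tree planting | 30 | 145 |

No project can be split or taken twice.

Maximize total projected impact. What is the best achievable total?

536

By projected impact per k$: wetland restoration 5.70, community garden 5.17, street-tree planting 4.83 lead.
Taking the top-ratio projects first gives community garden + microloan fund + wetland restoration + job-training center + open-data portal + street-tree planting for 508 (106 k$).
Dropping community garden and job-training center and open-data portal frees 32 k$; slotting in flood-sensor network (36 k$) lifts the total to 536 at 110 k$.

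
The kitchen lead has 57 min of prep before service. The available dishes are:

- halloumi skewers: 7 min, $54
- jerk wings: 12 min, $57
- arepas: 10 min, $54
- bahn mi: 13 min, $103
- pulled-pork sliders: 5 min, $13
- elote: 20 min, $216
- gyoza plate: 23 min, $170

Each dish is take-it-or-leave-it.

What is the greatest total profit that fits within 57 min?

Taking the top-ratio dishes first gives halloumi skewers + arepas + bahn mi + pulled-pork sliders + elote for 440 (55 min).
Replace halloumi skewers and arepas and pulled-pork sliders with gyoza plate: the trade gains 49 net, giving 489 at 56 min.

489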